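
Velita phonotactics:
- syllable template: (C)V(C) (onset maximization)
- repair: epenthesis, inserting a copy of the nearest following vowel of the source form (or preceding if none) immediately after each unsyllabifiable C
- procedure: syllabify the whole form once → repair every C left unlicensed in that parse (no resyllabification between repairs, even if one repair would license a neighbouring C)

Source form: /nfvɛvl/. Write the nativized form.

nɛfɛvɛvlɛ

Under (C)V(C), the unsyllabifiable consonants are /n/, /f/, /l/ (at most one coda consonant is licensed; onsets are limited to one consonant).
Each unlicensed consonant becomes the onset of a new syllable: /n/ → /nɛ/, /f/ → /fɛ/, /l/ → /lɛ/.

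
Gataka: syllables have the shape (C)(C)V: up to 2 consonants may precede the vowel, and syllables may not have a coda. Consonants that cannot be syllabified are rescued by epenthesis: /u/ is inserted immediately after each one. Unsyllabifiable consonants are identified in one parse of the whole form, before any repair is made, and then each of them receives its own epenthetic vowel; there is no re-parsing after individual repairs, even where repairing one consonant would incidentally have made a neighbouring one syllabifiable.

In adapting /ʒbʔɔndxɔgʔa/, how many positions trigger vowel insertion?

2

The unsyllabifiable consonants are /ʒ/, /n/; each receives one epenthetic vowel.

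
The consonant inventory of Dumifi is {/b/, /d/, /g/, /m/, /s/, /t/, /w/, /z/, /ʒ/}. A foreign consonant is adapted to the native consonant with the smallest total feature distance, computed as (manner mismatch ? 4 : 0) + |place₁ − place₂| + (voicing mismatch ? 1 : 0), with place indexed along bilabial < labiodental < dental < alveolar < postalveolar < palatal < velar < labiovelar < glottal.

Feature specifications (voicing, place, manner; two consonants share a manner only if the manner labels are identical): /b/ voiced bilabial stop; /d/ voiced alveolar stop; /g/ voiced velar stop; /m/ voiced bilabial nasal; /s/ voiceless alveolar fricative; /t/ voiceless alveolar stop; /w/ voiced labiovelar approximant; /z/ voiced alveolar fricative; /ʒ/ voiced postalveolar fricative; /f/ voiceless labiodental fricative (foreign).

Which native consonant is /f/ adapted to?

/s/ is closest: same manner (fricative), place distance 2 (labiodental→alveolar), same voicing; total 2. Next closest is /z/ at distance 3.

s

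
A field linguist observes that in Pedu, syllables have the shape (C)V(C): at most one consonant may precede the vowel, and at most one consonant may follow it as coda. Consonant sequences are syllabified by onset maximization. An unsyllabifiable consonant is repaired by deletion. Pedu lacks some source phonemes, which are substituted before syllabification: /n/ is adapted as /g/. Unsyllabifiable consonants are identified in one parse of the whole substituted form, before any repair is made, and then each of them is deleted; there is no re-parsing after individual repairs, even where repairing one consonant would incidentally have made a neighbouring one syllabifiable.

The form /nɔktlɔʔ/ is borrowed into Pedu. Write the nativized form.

Substitution: /n/ → /g/, giving /gɔktlɔʔ/.
The consonants /t/ cannot be parsed into a legal (C)V(C) syllable (at most one coda consonant is licensed; onsets are limited to one consonant).
Deletion applies to /t/.

gɔklɔʔ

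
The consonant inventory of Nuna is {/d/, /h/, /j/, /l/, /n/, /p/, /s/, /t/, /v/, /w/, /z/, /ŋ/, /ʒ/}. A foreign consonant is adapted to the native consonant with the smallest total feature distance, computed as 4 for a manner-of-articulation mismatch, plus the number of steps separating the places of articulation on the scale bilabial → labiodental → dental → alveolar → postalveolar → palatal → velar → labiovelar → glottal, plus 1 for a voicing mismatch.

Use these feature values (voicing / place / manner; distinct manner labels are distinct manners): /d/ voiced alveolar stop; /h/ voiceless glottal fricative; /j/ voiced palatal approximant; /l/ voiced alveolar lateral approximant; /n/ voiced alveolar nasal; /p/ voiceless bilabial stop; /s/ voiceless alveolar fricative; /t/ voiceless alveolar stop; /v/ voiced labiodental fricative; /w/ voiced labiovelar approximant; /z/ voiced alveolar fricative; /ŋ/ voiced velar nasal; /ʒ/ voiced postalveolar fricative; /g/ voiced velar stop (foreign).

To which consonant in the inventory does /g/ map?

/d/ is closest: same manner (stop), place distance 3 (velar→alveolar), same voicing; total 3. Next closest is /t/ at distance 4.

d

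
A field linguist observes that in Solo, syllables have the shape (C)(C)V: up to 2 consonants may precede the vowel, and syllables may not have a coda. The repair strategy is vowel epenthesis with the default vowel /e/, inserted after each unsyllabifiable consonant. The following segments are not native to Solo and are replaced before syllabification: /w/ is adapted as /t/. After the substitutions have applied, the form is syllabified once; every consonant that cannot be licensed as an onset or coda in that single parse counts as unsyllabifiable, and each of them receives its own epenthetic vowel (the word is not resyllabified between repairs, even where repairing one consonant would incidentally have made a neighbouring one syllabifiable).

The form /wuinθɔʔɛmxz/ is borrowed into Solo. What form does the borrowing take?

Substitution: /w/ → /t/, giving /tuinθɔʔɛmxz/.
Under (C)(C)V, the unsyllabifiable consonants are /m/, /x/, /z/ (no codas are permitted; onsets may contain at most 2 consonants).
Each unlicensed consonant becomes the onset of a new syllable: /m/ → /me/, /x/ → /xe/, /z/ → /ze/.

tuinθɔʔɛmexeze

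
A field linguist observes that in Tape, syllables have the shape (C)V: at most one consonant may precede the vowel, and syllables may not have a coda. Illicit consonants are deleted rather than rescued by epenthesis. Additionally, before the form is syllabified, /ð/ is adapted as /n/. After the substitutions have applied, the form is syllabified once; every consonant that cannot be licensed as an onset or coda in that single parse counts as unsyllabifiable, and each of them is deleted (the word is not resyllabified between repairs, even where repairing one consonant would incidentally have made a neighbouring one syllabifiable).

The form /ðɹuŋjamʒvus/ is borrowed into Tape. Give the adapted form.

ɹujavu

Substitution: /ð/ → /n/, giving /nɹuŋjamʒvus/.
Under (C)V, the unsyllabifiable consonants are /n/, /ŋ/, /m/, /ʒ/, /s/ (no codas are permitted; onsets are limited to one consonant).
Deleting the stranded consonants removes /n/, /ŋ/, /m/, /ʒ/, /s/.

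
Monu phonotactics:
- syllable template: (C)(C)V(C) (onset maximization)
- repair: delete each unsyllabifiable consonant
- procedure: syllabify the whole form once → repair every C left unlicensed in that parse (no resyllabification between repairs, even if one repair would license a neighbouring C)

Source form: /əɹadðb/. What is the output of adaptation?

Under (C)(C)V(C), the unsyllabifiable consonants are /ð/, /b/ (at most one coda consonant is licensed; onsets may contain at most 2 consonants).
Each unlicensed consonant is deleted: /ð/, /b/.

əɹad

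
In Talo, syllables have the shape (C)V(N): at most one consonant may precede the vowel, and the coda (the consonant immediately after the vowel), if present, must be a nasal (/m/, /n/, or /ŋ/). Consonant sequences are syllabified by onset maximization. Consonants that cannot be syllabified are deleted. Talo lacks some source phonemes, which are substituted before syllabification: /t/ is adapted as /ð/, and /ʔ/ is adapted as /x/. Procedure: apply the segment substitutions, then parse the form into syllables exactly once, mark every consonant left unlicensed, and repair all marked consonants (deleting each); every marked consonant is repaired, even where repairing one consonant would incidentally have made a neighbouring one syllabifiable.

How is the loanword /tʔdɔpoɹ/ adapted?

dɔpo

Substitution: /t/ → /ð/, /ʔ/ → /x/, giving /ðxdɔpoɹ/.
The consonants /ð/, /x/, /ɹ/ cannot be parsed into a legal (C)V(N) syllable (only a nasal (/m/, /n/, or /ŋ/) is licensed in coda position; onsets are limited to one consonant).
Deleting the stranded consonants removes /ð/, /x/, /ɹ/.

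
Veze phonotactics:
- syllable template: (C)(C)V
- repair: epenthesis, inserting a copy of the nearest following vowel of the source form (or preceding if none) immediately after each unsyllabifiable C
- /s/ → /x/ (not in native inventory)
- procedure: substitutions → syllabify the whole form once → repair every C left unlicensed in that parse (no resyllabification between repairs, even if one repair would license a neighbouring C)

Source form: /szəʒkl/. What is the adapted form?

xzəʒəkələ

Substitution: /s/ → /x/, giving /xzəʒkl/.
The consonants /ʒ/, /k/, /l/ cannot be parsed into a legal (C)(C)V syllable (no codas are permitted; onsets may contain at most 2 consonants).
Inserting the epenthetic vowel yields /ʒ/ → /ʒə/, /k/ → /kə/, /l/ → /lə/.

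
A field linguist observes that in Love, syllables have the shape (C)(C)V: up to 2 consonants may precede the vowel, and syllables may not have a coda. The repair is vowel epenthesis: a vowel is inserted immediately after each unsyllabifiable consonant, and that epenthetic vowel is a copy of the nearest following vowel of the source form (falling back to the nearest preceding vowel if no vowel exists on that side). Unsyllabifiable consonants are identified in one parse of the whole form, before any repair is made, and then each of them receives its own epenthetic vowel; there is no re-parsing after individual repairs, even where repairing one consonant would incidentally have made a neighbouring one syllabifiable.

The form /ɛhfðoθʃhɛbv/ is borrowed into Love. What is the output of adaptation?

Syllabifying with onset maximization leaves /h/, /θ/, /b/, /v/ stranded (no codas are permitted; onsets may contain at most 2 consonants).
Each unlicensed consonant becomes the onset of a new syllable: /h/ → /ho/, /θ/ → /θɛ/, /b/ → /bɛ/, /v/ → /vɛ/.

ɛhofðoθɛʃhɛbɛvɛ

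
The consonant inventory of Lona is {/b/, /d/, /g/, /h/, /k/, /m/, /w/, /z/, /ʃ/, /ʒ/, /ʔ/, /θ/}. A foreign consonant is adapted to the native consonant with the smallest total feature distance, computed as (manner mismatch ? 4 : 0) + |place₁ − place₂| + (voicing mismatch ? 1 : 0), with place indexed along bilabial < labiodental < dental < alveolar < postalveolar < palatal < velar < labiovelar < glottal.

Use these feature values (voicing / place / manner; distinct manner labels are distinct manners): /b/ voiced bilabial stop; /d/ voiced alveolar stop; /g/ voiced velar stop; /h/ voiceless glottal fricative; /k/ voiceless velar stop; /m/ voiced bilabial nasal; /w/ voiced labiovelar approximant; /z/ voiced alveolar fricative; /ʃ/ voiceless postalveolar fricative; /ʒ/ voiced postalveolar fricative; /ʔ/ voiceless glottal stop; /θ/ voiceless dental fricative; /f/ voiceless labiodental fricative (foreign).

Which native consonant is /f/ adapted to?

θ

/θ/ is closest: same manner (fricative), place distance 1 (labiodental→dental), same voicing; total 1. Next closest is /z/ at distance 3.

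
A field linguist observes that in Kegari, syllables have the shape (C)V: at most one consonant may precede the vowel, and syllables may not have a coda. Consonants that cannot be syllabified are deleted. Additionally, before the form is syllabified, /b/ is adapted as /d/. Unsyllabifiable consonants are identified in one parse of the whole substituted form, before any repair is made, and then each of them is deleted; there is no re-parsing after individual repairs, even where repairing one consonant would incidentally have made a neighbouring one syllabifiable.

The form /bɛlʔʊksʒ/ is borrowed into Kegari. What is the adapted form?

Substitution: /b/ → /d/, giving /dɛlʔʊksʒ/.
Under (C)V, the unsyllabifiable consonants are /l/, /k/, /s/, /ʒ/ (no codas are permitted; onsets are limited to one consonant).
Deletion applies to /l/, /k/, /s/, /ʒ/.

dɛʔʊ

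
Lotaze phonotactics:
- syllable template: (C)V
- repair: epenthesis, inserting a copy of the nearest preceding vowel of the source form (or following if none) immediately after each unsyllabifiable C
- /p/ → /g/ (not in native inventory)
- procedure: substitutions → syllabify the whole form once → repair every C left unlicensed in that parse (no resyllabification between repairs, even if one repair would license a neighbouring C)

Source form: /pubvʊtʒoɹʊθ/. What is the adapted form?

Substitution: /p/ → /g/, giving /gubvʊtʒoɹʊθ/.
The consonants /b/, /t/, /θ/ cannot be parsed into a legal (C)V syllable (no codas are permitted; onsets are limited to one consonant).
Epenthesis after each stranded consonant: /b/ → /bu/, /t/ → /tʊ/, /θ/ → /θʊ/.

gubuvʊtʊʒoɹʊθʊ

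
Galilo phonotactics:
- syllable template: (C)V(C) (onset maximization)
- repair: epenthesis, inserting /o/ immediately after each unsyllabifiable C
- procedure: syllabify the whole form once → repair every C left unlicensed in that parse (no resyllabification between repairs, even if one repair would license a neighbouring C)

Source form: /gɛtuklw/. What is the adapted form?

Syllabifying with onset maximization leaves /l/, /w/ stranded (at most one coda consonant is licensed; onsets are limited to one consonant).
Epenthesis after each stranded consonant: /l/ → /lo/, /w/ → /wo/.

gɛtuklowo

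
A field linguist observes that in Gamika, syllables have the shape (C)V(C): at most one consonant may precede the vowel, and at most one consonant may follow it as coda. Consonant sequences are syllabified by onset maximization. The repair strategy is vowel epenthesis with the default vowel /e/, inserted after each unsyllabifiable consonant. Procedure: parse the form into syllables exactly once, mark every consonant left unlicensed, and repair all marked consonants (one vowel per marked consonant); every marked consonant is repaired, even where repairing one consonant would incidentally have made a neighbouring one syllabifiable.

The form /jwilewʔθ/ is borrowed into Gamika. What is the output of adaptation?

Syllabifying with onset maximization leaves /j/, /ʔ/, /θ/ stranded (at most one coda consonant is licensed; onsets are limited to one consonant).
Each unlicensed consonant becomes the onset of a new syllable: /j/ → /je/, /ʔ/ → /ʔe/, /θ/ → /θe/.

jewilewʔeθe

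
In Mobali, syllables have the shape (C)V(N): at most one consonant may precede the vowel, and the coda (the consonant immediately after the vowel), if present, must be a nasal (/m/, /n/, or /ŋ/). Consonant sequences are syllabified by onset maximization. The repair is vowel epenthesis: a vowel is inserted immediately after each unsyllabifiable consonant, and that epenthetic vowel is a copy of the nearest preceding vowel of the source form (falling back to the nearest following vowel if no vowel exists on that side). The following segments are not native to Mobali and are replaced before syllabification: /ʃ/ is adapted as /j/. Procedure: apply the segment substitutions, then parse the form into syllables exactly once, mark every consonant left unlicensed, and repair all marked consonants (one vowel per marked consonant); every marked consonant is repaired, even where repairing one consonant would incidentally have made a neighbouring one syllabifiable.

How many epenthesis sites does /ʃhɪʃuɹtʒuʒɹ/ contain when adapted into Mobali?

After substitution the input is /jhɪjuɹtʒuʒɹ/.
The unsyllabifiable consonants are /j/, /ɹ/, /t/, /ʒ/, /ɹ/; each receives one epenthetic vowel.

5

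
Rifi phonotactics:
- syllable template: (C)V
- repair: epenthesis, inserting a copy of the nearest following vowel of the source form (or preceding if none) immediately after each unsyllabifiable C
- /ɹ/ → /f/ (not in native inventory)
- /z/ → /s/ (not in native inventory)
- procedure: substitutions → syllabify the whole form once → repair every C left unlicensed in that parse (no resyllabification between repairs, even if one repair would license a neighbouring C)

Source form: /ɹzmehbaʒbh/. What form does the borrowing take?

fesemehabaʒabaha

Substitution: /ɹ/ → /f/, /z/ → /s/, giving /fsmehbaʒbh/.
The consonants /f/, /s/, /h/, /ʒ/, /b/, /h/ cannot be parsed into a legal (C)V syllable (no codas are permitted; onsets are limited to one consonant).
Inserting the epenthetic vowel yields /f/ → /fe/, /s/ → /se/, /h/ → /ha/, /ʒ/ → /ʒa/, /b/ → /ba/, /h/ → /ha/.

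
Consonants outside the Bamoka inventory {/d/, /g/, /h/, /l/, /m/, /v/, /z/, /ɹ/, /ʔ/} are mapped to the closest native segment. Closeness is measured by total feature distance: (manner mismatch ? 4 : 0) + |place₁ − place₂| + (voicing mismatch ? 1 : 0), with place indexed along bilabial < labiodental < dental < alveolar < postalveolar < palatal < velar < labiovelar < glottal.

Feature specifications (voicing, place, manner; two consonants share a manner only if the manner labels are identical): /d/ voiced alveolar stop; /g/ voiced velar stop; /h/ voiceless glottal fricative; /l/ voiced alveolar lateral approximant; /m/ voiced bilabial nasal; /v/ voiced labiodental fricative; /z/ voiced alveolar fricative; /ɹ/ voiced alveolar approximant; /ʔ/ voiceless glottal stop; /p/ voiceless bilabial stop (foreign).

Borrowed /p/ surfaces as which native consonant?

/d/ is closest: same manner (stop), place distance 3 (bilabial→alveolar), voicing differs (+1); total 4. Next closest is /m/ at distance 5.

d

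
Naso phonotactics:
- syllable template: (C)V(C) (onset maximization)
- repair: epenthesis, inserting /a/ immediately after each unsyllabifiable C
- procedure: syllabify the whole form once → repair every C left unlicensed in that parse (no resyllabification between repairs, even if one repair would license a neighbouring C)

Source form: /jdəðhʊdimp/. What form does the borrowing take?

The consonants /j/, /p/ cannot be parsed into a legal (C)V(C) syllable (at most one coda consonant is licensed; onsets are limited to one consonant).
Epenthesis after each stranded consonant: /j/ → /ja/, /p/ → /pa/.

jadəðhʊdimpa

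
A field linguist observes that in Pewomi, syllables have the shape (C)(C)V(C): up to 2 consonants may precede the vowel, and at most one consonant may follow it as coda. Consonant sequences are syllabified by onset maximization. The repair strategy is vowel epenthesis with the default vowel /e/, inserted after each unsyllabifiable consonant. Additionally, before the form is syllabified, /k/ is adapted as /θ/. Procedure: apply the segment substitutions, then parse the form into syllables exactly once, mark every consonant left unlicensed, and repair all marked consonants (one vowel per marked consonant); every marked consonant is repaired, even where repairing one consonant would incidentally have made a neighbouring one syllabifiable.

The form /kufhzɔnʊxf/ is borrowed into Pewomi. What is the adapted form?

θufhzɔnʊxfe

Substitution: /k/ → /θ/, giving /θufhzɔnʊxf/.
The consonants /f/ cannot be parsed into a legal (C)(C)V(C) syllable (at most one coda consonant is licensed; onsets may contain at most 2 consonants).
Epenthesis after each stranded consonant: /f/ → /fe/.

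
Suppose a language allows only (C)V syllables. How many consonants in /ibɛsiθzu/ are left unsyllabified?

Syllabifying with onset maximization leaves /θ/ stranded (no codas are permitted; onsets are limited to one consonant).

1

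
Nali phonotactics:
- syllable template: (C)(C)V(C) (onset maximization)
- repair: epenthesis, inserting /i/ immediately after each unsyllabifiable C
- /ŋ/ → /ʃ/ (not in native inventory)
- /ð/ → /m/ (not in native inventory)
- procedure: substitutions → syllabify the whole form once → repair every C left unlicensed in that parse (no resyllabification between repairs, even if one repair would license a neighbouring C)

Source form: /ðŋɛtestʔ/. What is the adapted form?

Substitution: /ð/ → /m/, /ŋ/ → /ʃ/, giving /mʃɛtestʔ/.
Syllabifying with onset maximization leaves /t/, /ʔ/ stranded (at most one coda consonant is licensed; onsets may contain at most 2 consonants).
Epenthesis after each stranded consonant: /t/ → /ti/, /ʔ/ → /ʔi/.

mʃɛtestiʔi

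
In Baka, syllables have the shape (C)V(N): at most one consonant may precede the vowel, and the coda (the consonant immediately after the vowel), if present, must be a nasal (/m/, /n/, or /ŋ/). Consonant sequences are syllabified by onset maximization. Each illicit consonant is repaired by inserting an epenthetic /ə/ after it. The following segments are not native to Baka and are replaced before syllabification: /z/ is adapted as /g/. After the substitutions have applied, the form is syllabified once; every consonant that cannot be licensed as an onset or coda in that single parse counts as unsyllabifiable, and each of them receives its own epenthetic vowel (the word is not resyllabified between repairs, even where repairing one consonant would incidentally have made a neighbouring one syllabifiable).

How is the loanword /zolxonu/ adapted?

goləxonu

Substitution: /z/ → /g/, giving /golxonu/.
Under (C)V(N), the unsyllabifiable consonants are /l/ (only a nasal (/m/, /n/, or /ŋ/) is licensed in coda position; onsets are limited to one consonant).
Inserting the epenthetic vowel yields /l/ → /lə/.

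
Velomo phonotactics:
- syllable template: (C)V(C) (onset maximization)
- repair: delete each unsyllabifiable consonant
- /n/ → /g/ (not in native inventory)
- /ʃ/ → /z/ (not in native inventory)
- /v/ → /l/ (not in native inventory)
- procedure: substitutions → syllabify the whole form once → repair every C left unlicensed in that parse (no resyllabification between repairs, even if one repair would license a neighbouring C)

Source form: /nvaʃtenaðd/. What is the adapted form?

laztegað

Substitution: /n/ → /g/, /v/ → /l/, /ʃ/ → /z/, giving /glaztegaðd/.
The consonants /g/, /d/ cannot be parsed into a legal (C)V(C) syllable (at most one coda consonant is licensed; onsets are limited to one consonant).
Deleting the stranded consonants removes /g/, /d/.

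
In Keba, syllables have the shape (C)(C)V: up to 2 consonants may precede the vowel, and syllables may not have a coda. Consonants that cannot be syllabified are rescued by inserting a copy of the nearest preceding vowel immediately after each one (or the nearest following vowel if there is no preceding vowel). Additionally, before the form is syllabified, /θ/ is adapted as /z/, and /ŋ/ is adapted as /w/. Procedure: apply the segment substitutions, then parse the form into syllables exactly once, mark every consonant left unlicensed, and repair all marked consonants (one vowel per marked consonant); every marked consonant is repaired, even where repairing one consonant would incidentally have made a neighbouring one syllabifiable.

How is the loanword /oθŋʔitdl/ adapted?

ozowʔitidili

Substitution: /θ/ → /z/, /ŋ/ → /w/, giving /ozwʔitdl/.
The consonants /z/, /t/, /d/, /l/ cannot be parsed into a legal (C)(C)V syllable (no codas are permitted; onsets may contain at most 2 consonants).
Each unlicensed consonant becomes the onset of a new syllable: /z/ → /zo/, /t/ → /ti/, /d/ → /di/, /l/ → /li/.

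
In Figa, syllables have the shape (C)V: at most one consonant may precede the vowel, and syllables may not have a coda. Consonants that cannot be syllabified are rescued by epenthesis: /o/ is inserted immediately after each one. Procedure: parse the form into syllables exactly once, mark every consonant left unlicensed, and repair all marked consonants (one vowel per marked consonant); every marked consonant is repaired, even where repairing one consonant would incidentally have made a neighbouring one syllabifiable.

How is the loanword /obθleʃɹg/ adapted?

The consonants /b/, /θ/, /ʃ/, /ɹ/, /g/ cannot be parsed into a legal (C)V syllable (no codas are permitted; onsets are limited to one consonant).
Epenthesis after each stranded consonant: /b/ → /bo/, /θ/ → /θo/, /ʃ/ → /ʃo/, /ɹ/ → /ɹo/, /g/ → /go/.

oboθoleʃoɹogo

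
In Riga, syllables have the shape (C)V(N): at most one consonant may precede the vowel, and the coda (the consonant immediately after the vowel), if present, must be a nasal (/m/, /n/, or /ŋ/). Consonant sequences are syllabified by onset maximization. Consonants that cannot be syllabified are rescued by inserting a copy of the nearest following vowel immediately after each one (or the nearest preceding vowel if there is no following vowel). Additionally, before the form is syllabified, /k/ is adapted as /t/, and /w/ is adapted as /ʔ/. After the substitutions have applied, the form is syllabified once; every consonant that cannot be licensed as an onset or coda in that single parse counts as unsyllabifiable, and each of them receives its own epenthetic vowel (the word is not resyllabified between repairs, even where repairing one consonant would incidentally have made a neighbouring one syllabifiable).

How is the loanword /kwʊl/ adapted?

Substitution: /k/ → /t/, /w/ → /ʔ/, giving /tʔʊl/.
Syllabifying with onset maximization leaves /t/, /l/ stranded (only a nasal (/m/, /n/, or /ŋ/) is licensed in coda position; onsets are limited to one consonant).
Each unlicensed consonant becomes the onset of a new syllable: /t/ → /tʊ/, /l/ → /lʊ/.

tʊʔʊlʊ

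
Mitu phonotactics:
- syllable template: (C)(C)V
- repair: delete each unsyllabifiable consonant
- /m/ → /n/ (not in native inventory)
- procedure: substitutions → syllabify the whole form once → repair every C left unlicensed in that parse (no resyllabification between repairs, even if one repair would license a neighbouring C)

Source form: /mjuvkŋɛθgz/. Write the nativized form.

njukŋɛ

Substitution: /m/ → /n/, giving /njuvkŋɛθgz/.
Syllabifying with onset maximization leaves /v/, /θ/, /g/, /z/ stranded (no codas are permitted; onsets may contain at most 2 consonants).
Deleting the stranded consonants removes /v/, /θ/, /g/, /z/.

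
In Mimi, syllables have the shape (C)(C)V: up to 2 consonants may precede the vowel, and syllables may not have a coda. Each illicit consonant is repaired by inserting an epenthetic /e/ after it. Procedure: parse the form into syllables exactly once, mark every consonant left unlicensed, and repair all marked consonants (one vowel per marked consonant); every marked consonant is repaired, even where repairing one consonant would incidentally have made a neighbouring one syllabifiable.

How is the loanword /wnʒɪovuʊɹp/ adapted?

wenʒɪovuʊɹepe

The consonants /w/, /ɹ/, /p/ cannot be parsed into a legal (C)(C)V syllable (no codas are permitted; onsets may contain at most 2 consonants).
Each unlicensed consonant becomes the onset of a new syllable: /w/ → /we/, /ɹ/ → /ɹe/, /p/ → /pe/.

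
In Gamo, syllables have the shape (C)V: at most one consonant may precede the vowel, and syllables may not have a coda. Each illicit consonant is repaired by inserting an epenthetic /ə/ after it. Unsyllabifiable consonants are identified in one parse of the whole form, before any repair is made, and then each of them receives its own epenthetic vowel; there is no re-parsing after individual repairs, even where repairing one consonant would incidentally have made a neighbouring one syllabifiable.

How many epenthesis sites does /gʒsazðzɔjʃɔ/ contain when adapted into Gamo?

The unsyllabifiable consonants are /g/, /ʒ/, /z/, /ð/, /j/; each receives one epenthetic vowel.

5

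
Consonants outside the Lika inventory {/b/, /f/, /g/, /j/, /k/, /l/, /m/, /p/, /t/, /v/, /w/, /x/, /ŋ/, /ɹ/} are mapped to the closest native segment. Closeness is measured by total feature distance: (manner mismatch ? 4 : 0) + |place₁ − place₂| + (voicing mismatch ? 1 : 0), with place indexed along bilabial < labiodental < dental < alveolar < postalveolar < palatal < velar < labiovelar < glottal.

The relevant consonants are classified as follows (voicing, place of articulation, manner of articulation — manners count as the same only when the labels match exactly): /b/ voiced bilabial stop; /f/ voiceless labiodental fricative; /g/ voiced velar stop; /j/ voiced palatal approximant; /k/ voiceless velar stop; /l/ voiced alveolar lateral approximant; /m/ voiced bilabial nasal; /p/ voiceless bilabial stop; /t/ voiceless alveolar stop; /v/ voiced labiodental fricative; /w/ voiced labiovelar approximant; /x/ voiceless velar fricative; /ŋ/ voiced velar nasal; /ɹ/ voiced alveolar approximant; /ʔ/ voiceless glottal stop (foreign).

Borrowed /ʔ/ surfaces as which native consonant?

/k/ is closest: same manner (stop), place distance 2 (glottal→velar), same voicing; total 2. Next closest is /g/ at distance 3.

k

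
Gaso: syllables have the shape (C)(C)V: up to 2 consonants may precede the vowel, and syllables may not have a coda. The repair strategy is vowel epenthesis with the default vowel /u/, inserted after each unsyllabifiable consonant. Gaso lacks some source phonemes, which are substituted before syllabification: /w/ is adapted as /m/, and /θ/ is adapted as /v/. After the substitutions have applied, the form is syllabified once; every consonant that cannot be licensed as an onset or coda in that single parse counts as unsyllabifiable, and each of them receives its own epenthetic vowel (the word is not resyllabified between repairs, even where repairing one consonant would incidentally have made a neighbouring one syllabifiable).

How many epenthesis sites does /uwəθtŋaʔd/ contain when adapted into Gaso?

After substitution the input is /uməvtŋaʔd/.
The unsyllabifiable consonants are /v/, /ʔ/, /d/; each receives one epenthetic vowel.

3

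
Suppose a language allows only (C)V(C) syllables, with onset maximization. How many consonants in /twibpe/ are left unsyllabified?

Under (C)V(C), the unsyllabifiable consonants are /t/ (at most one coda consonant is licensed; onsets are limited to one consonant).

1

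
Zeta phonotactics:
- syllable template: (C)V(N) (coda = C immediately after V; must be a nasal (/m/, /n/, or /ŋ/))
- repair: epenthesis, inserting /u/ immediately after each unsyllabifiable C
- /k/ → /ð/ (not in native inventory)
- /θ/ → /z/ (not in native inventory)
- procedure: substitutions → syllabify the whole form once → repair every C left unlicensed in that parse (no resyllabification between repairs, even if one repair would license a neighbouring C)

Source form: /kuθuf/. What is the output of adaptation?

ðuzufu

Substitution: /k/ → /ð/, /θ/ → /z/, giving /ðuzuf/.
Syllabifying with onset maximization leaves /f/ stranded (only a nasal (/m/, /n/, or /ŋ/) is licensed in coda position; onsets are limited to one consonant).
Epenthesis after each stranded consonant: /f/ → /fu/.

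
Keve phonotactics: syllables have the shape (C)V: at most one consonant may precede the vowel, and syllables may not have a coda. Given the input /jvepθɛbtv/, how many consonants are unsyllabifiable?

Syllabifying with onset maximization leaves /j/, /p/, /b/, /t/, /v/ stranded (no codas are permitted; onsets are limited to one consonant).

5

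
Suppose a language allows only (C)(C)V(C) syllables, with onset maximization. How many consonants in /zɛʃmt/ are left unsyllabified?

The consonants /m/, /t/ cannot be parsed into a legal (C)(C)V(C) syllable (at most one coda consonant is licensed; onsets may contain at most 2 consonants).

2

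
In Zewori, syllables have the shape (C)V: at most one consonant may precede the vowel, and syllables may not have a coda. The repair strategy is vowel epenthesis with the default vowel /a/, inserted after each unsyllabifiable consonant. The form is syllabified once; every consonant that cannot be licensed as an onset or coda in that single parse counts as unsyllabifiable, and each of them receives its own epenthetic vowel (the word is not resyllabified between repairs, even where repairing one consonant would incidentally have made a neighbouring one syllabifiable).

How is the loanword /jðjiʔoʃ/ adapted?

Syllabifying with onset maximization leaves /j/, /ð/, /ʃ/ stranded (no codas are permitted; onsets are limited to one consonant).
Inserting the epenthetic vowel yields /j/ → /ja/, /ð/ → /ða/, /ʃ/ → /ʃa/.

jaðajiʔoʃa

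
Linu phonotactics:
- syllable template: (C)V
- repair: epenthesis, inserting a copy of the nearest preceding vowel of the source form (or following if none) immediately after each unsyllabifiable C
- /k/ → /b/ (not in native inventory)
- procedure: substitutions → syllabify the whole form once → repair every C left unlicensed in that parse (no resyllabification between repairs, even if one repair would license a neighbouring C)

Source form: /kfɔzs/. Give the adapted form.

bɔfɔzɔsɔ

Substitution: /k/ → /b/, giving /bfɔzs/.
Under (C)V, the unsyllabifiable consonants are /b/, /z/, /s/ (no codas are permitted; onsets are limited to one consonant).
Each unlicensed consonant becomes the onset of a new syllable: /b/ → /bɔ/, /z/ → /zɔ/, /s/ → /sɔ/.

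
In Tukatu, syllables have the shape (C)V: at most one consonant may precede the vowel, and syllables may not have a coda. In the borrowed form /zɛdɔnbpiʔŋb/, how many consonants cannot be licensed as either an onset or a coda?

Under (C)V, the unsyllabifiable consonants are /n/, /b/, /ʔ/, /ŋ/, /b/ (no codas are permitted; onsets are limited to one consonant).

5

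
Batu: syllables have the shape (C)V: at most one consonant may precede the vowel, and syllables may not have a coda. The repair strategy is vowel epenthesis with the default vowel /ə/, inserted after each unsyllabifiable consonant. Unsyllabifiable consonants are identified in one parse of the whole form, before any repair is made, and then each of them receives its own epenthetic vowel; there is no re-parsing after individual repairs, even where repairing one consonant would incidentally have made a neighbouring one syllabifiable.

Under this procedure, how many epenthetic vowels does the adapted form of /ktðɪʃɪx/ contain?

The unsyllabifiable consonants are /k/, /t/, /x/; each receives one epenthetic vowel.

3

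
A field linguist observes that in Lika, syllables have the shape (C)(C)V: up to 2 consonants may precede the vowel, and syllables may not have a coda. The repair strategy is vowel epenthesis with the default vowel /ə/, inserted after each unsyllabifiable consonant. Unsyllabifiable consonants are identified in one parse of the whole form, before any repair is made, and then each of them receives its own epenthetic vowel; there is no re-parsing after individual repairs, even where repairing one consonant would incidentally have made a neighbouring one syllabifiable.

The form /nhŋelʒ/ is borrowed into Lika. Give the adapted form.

Under (C)(C)V, the unsyllabifiable consonants are /n/, /l/, /ʒ/ (no codas are permitted; onsets may contain at most 2 consonants).
Inserting the epenthetic vowel yields /n/ → /nə/, /l/ → /lə/, /ʒ/ → /ʒə/.

nəhŋeləʒə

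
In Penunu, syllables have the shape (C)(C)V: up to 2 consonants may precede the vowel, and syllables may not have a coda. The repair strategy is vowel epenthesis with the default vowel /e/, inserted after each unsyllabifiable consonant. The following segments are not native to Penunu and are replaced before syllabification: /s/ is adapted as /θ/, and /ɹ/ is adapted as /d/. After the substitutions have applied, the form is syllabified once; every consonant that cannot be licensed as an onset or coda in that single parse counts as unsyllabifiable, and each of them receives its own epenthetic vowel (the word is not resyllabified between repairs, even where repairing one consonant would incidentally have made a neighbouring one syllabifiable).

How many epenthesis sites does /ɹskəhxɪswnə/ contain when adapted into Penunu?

2

After substitution the input is /dθkəhxɪθwnə/.
The unsyllabifiable consonants are /d/, /θ/; each receives one epenthetic vowel.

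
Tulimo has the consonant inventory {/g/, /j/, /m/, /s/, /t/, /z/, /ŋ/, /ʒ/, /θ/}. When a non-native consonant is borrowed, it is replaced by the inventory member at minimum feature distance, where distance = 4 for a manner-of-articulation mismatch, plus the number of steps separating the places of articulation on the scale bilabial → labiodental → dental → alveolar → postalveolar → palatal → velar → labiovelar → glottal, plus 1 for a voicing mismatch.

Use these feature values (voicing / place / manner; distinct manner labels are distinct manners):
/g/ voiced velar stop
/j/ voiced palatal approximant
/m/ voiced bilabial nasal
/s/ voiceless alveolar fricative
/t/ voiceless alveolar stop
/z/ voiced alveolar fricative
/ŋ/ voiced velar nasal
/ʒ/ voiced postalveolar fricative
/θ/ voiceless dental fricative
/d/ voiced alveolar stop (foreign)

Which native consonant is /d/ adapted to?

/t/ is closest: same manner (stop), place distance 0 (alveolar→alveolar), voicing differs (+1); total 1. Next closest is /g/ at distance 3.

t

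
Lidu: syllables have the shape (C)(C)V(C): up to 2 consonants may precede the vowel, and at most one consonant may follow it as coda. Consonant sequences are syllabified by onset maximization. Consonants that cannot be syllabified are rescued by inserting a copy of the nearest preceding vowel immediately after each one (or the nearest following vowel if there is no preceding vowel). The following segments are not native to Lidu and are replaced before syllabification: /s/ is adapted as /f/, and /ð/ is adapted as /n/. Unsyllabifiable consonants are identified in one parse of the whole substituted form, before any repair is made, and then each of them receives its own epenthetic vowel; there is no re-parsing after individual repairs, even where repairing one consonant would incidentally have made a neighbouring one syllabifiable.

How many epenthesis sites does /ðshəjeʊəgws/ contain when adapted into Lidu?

After substitution the input is /nfhəjeʊəgwf/.
The unsyllabifiable consonants are /n/, /w/, /f/; each receives one epenthetic vowel.

3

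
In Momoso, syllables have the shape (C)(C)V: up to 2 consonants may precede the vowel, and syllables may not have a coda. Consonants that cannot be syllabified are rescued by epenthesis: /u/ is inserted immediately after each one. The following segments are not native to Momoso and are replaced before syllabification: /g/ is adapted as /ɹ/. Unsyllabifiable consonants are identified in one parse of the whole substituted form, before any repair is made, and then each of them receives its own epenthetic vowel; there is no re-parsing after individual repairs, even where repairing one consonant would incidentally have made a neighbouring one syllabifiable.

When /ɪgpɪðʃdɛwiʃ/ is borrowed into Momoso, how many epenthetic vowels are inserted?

After substitution the input is /ɪɹpɪðʃdɛwiʃ/.
The unsyllabifiable consonants are /ð/, /ʃ/; each receives one epenthetic vowel.

2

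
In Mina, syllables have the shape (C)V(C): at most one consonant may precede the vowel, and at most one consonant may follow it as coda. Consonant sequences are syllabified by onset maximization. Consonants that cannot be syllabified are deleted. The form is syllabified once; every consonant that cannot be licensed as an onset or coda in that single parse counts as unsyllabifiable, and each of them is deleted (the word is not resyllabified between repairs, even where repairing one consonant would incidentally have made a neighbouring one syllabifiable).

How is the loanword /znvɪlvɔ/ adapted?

vɪlvɔ

Syllabifying with onset maximization leaves /z/, /n/ stranded (at most one coda consonant is licensed; onsets are limited to one consonant).
Each unlicensed consonant is deleted: /z/, /n/.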